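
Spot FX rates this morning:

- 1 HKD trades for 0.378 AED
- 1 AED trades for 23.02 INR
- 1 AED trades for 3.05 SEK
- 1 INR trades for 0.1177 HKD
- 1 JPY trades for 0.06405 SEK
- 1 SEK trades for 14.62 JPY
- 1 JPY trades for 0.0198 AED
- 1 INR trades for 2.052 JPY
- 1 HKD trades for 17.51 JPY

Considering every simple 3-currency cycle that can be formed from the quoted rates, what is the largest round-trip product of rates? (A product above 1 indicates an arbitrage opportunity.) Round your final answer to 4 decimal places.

INR→HKD→AED→INR: 0.1177 × 0.378 × 23.02 = 1.02417
INR→JPY→AED→INR: 2.052 × 0.0198 × 23.02 = 0.93529
SEK→JPY→AED→SEK: 14.62 × 0.0198 × 3.05 = 0.88290
Maximum is INR→HKD→AED→INR at 1.0242; arbitrage exists.

1.0242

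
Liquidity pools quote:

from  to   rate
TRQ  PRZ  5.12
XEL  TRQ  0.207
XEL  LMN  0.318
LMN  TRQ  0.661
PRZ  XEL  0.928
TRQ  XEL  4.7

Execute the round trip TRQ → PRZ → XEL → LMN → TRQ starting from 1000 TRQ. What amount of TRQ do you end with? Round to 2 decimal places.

1000 TRQ × 5.12 = 5120 PRZ
5120 PRZ × 0.928 = 4751.36 XEL
4751.36 XEL × 0.318 = 1510.93248 LMN
1510.93248 LMN × 0.661 = 998.72636928 TRQ

998.73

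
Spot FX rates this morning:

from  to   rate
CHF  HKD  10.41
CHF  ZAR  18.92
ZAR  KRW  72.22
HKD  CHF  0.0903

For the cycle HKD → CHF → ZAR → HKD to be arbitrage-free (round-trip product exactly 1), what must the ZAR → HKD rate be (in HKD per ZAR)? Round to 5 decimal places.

Known legs of the cycle: 0.0903 × 18.92 = 1.708476
For no arbitrage the full-cycle product must be 1, so the missing rate is 1 / 1.708476 ≈ 0.5853170.

0.58532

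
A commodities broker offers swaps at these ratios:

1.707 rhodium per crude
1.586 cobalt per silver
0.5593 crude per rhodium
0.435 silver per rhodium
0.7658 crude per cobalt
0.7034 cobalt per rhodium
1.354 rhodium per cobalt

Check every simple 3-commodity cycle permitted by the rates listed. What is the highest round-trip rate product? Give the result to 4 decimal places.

0.9341

silver→cobalt→rhodium→silver: 1.586 × 1.354 × 0.435 = 0.93414
cobalt→crude→rhodium→cobalt: 0.7658 × 1.707 × 0.7034 = 0.91950
Maximum is silver→cobalt→rhodium→silver at 0.9341; no arbitrage — every cycle loses value.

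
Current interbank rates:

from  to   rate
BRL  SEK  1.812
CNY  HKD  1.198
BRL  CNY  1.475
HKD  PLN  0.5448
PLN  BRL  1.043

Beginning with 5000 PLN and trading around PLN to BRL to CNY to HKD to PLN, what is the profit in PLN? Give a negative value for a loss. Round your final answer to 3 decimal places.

20.422

5000 PLN × 1.043 = 5215 BRL
5215 BRL × 1.475 = 7692.125 CNY
7692.125 CNY × 1.198 = 9215.16575 HKD
9215.16575 HKD × 0.5448 = 5020.4223006 PLN
Net change: 5020.4223006 − 5000 = 20.4223006 PLN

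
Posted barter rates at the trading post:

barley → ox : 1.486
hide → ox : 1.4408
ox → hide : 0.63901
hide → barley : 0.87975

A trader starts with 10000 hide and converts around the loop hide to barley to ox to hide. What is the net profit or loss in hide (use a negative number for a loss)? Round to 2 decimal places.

10000 hide × 0.87975 = 8797.5 barley
8797.5 barley × 1.486 = 13073.085 ox
13073.085 ox × 0.63901 = 8353.83204585 hide
Net change: 8353.83204585 − 10000 = -1646.16795415 hide

-1646.17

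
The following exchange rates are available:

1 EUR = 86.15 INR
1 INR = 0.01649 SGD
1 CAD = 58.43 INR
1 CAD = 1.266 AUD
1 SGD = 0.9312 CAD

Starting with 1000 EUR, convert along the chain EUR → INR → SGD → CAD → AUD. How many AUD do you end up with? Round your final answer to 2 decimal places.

1674.76

1000 EUR × 86.15 = 86150 INR
86150 INR × 0.01649 = 1420.6135 SGD
1420.6135 SGD × 0.9312 = 1322.8752912 CAD
1322.8752912 CAD × 1.266 = 1674.7601186592 AUD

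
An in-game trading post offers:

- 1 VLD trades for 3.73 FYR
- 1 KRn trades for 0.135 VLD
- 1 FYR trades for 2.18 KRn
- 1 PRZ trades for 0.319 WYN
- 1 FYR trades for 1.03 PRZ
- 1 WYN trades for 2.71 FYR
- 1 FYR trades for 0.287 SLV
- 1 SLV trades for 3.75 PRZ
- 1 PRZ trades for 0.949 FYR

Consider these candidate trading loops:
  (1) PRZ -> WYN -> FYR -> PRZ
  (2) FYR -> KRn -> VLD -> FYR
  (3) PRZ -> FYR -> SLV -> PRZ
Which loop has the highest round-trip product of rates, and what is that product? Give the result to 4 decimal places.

1.0977

(1) 0.319 × 2.71 × 1.03 = 0.89042
(2) 2.18 × 0.135 × 3.73 = 1.09774
(3) 0.949 × 0.287 × 3.75 = 1.02136
Highest is cycle (2) at 1.0977 (>1, arbitrage).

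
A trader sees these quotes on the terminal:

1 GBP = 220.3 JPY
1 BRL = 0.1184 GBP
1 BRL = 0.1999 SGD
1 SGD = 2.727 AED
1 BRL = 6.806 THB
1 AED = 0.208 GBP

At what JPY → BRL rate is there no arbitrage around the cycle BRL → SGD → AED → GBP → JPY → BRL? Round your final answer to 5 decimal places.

Known legs of the cycle: 0.1999 × 2.727 × 0.208 × 220.3 = 24.97904119152
For no arbitrage the full-cycle product must be 1, so the missing rate is 1 / 24.97904119152 ≈ 0.0400336.

0.04003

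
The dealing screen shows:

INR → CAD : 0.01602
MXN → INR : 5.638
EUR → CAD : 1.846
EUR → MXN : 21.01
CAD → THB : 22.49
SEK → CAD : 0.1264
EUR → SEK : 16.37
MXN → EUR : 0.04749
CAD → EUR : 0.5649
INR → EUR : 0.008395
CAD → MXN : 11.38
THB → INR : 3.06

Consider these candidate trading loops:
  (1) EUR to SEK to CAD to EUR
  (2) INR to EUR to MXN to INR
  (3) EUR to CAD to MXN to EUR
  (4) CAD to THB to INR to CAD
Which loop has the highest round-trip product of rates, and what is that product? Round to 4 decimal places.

1.1689

(1) 16.37 × 0.1264 × 0.5649 = 1.16887
(2) 0.008395 × 21.01 × 5.638 = 0.99442
(3) 1.846 × 11.38 × 0.04749 = 0.99765
(4) 22.49 × 3.06 × 0.01602 = 1.10249
Highest is cycle (1) at 1.1689 (>1, arbitrage).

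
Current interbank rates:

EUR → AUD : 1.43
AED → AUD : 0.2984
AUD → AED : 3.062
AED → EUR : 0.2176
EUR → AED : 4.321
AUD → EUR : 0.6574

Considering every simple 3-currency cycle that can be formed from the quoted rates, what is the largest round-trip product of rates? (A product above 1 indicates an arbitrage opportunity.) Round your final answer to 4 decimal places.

AED→EUR→AUD→AED: 0.2176 × 1.43 × 3.062 = 0.95280
AED→AUD→EUR→AED: 0.2984 × 0.6574 × 4.321 = 0.84764
Maximum is AED→EUR→AUD→AED at 0.9528; no arbitrage — every cycle loses value.

0.9528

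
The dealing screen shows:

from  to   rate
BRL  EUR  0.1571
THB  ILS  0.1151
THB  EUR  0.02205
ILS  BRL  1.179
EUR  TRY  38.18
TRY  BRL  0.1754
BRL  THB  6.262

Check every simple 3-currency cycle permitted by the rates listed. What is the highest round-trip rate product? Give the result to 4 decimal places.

BRL→EUR→TRY→BRL: 0.1571 × 38.18 × 0.1754 = 1.05206
BRL→THB→ILS→BRL: 6.262 × 0.1151 × 1.179 = 0.84977
Maximum is BRL→EUR→TRY→BRL at 1.0521; arbitrage exists.

1.0521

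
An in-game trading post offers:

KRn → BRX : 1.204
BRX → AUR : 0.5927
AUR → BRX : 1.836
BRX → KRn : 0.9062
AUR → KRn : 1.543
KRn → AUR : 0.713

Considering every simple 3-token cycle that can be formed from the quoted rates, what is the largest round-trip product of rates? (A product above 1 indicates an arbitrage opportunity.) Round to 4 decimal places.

KRn→AUR→BRX→KRn: 0.713 × 1.836 × 0.9062 = 1.18628
KRn→BRX→AUR→KRn: 1.204 × 0.5927 × 1.543 = 1.10110
Maximum is KRn→AUR→BRX→KRn at 1.1863; arbitrage exists.

1.1863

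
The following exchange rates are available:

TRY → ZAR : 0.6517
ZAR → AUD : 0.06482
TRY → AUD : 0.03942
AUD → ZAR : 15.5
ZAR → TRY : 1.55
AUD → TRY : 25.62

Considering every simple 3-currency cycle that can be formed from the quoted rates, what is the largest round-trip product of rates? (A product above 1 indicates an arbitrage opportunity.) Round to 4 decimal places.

1.0823

AUD→TRY→ZAR→AUD: 25.62 × 0.6517 × 0.06482 = 1.08227
AUD→ZAR→TRY→AUD: 15.5 × 1.55 × 0.03942 = 0.94707
Maximum is AUD→TRY→ZAR→AUD at 1.0823; arbitrage exists.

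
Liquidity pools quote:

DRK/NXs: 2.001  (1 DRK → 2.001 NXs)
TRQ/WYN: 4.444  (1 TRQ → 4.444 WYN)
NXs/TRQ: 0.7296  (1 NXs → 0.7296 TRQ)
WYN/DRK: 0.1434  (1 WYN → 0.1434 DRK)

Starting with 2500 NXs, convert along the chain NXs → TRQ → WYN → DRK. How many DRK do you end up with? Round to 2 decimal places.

2500 NXs × 0.7296 = 1824 TRQ
1824 TRQ × 4.444 = 8105.856 WYN
8105.856 WYN × 0.1434 = 1162.3797504 DRK

1162.38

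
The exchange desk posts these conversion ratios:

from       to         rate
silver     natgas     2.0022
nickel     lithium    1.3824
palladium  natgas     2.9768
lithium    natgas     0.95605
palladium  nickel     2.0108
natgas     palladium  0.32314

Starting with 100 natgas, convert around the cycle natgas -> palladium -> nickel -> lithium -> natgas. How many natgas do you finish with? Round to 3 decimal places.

100 natgas × 0.32314 = 32.314 palladium
32.314 palladium × 2.0108 = 64.9769912 nickel
64.9769912 nickel × 1.3824 = 89.82419263488 lithium
89.82419263488 lithium × 0.95605 = 85.876419368577024 natgas

85.876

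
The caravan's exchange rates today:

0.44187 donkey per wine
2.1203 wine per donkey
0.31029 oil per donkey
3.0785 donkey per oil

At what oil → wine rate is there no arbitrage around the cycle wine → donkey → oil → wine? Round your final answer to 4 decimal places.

Known legs of the cycle: 0.44187 × 0.31029 = 0.1371078423
For no arbitrage the full-cycle product must be 1, so the missing rate is 1 / 0.1371078423 ≈ 7.293529.

7.2935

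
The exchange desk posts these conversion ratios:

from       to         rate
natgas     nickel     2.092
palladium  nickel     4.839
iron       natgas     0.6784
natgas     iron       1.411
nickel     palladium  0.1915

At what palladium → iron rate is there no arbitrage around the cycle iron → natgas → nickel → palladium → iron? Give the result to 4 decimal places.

3.6795

Known legs of the cycle: 0.6784 × 2.092 × 0.1915 = 0.2717792512
For no arbitrage the full-cycle product must be 1, so the missing rate is 1 / 0.2717792512 ≈ 3.679457.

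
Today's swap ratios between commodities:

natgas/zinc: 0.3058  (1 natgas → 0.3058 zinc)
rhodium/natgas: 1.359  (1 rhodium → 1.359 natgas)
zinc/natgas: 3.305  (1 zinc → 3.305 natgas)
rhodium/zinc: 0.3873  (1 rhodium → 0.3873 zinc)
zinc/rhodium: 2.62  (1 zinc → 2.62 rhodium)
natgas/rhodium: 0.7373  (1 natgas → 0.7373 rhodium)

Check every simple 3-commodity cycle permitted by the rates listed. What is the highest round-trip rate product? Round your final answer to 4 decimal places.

1.0888

zinc→rhodium→natgas→zinc: 2.62 × 1.359 × 0.3058 = 1.08883
zinc→natgas→rhodium→zinc: 3.305 × 0.7373 × 0.3873 = 0.94376
Maximum is zinc→rhodium→natgas→zinc at 1.0888; arbitrage exists.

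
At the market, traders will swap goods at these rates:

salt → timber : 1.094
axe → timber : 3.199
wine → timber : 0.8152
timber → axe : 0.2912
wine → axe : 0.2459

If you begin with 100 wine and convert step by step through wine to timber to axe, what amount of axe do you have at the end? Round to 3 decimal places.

100 wine × 0.8152 = 81.52 timber
81.52 timber × 0.2912 = 23.738624 axe

23.739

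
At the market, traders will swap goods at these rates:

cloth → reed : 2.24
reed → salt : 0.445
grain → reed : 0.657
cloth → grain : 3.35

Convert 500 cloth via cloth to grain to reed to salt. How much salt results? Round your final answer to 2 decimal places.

489.71

500 cloth × 3.35 = 1675 grain
1675 grain × 0.657 = 1100.475 reed
1100.475 reed × 0.445 = 489.711375 salt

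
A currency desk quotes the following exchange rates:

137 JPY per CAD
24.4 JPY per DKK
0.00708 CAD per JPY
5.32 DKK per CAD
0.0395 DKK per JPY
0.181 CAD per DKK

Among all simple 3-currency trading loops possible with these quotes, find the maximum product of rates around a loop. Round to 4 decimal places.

DKK→CAD→JPY→DKK: 0.181 × 137 × 0.0395 = 0.97948
DKK→JPY→CAD→DKK: 24.4 × 0.00708 × 5.32 = 0.91904
Maximum is DKK→CAD→JPY→DKK at 0.9795; no arbitrage — every cycle loses value.

0.9795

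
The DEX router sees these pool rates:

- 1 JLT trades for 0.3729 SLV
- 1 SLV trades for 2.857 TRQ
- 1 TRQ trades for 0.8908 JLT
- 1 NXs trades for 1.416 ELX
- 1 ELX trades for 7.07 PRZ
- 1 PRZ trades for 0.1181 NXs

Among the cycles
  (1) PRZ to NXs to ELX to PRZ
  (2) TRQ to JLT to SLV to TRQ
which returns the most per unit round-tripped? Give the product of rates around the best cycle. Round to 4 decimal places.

1.1823

(1) 0.1181 × 1.416 × 7.07 = 1.18231
(2) 0.8908 × 0.3729 × 2.857 = 0.94904
Highest is cycle (1) at 1.1823 (>1, arbitrage).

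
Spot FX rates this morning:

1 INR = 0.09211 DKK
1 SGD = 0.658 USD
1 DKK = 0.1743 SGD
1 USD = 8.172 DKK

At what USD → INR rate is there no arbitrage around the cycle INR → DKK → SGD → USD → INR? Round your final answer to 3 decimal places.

94.661

Known legs of the cycle: 0.09211 × 0.1743 × 0.658 = 0.010564040634
For no arbitrage the full-cycle product must be 1, so the missing rate is 1 / 0.010564040634 ≈ 94.66075.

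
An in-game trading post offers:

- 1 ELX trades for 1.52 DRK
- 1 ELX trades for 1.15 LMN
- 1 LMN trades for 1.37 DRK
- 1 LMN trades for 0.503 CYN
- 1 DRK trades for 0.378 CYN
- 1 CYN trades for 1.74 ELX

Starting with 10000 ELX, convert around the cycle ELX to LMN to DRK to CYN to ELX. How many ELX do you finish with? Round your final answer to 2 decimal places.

10362.38

10000 ELX × 1.15 = 11500 LMN
11500 LMN × 1.37 = 15755 DRK
15755 DRK × 0.378 = 5955.39 CYN
5955.39 CYN × 1.74 = 10362.3786 ELX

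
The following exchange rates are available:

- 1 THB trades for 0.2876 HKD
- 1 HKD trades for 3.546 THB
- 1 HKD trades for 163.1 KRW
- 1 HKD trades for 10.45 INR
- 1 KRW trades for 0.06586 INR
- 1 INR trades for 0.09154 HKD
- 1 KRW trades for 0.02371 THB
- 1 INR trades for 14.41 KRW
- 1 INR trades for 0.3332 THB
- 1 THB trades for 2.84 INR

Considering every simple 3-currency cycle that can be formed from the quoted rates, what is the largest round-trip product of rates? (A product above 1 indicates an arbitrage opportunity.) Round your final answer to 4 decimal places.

KRW→THB→HKD→KRW: 0.02371 × 0.2876 × 163.1 = 1.11218
HKD→INR→THB→HKD: 10.45 × 0.3332 × 0.2876 = 1.00141
KRW→INR→HKD→KRW: 0.06586 × 0.09154 × 163.1 = 0.98330
KRW→THB→INR→KRW: 0.02371 × 2.84 × 14.41 = 0.97032
HKD→THB→INR→HKD: 3.546 × 2.84 × 0.09154 = 0.92187
Maximum is KRW→THB→HKD→KRW at 1.1122; arbitrage exists.

1.1122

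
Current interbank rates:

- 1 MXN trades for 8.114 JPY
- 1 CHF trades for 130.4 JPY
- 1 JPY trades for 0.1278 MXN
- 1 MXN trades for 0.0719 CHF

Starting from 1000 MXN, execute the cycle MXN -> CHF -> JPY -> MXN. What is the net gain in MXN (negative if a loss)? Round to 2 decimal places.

198.22

1000 MXN × 0.0719 = 71.9 CHF
71.9 CHF × 130.4 = 9375.76 JPY
9375.76 JPY × 0.1278 = 1198.222128 MXN
Net change: 1198.222128 − 1000 = 198.222128 MXN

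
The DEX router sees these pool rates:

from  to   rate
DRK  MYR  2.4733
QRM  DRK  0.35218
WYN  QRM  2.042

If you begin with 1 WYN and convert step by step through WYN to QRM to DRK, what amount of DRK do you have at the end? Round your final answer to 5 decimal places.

0.71915

1 WYN × 2.042 = 2.042 QRM
2.042 QRM × 0.35218 = 0.71915156 DRK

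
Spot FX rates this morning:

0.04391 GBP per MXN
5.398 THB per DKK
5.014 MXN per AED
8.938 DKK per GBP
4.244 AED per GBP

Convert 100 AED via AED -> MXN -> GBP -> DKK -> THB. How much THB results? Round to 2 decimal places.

100 AED × 5.014 = 501.4 MXN
501.4 MXN × 0.04391 = 22.016474 GBP
22.016474 GBP × 8.938 = 196.783244612 DKK
196.783244612 DKK × 5.398 = 1062.235954415576 THB

1062.24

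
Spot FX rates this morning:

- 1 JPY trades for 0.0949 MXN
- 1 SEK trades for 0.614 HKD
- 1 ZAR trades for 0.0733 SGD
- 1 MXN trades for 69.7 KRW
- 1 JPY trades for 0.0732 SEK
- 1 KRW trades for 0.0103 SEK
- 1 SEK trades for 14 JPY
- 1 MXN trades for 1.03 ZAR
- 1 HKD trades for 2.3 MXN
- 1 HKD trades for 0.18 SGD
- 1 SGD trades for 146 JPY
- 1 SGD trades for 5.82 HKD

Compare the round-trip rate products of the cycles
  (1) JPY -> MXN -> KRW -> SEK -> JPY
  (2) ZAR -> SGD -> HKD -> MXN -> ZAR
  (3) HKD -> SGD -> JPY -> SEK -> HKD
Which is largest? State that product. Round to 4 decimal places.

(1) 0.0949 × 69.7 × 0.0103 × 14 = 0.95382
(2) 0.0733 × 5.82 × 2.3 × 1.03 = 1.01063
(3) 0.18 × 146 × 0.0732 × 0.614 = 1.18115
Highest is cycle (3) at 1.1811 (>1, arbitrage).

1.1811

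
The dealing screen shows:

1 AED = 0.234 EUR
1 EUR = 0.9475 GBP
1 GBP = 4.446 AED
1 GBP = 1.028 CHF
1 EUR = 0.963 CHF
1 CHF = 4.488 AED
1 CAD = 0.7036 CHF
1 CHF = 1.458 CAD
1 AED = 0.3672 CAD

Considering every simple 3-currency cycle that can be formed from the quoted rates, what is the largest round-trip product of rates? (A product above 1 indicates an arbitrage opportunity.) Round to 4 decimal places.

1.1595

CAD→CHF→AED→CAD: 0.7036 × 4.488 × 0.3672 = 1.15953
AED→EUR→CHF→AED: 0.234 × 0.963 × 4.488 = 1.01133
GBP→AED→EUR→GBP: 4.446 × 0.234 × 0.9475 = 0.98574
Maximum is CAD→CHF→AED→CAD at 1.1595; arbitrage exists.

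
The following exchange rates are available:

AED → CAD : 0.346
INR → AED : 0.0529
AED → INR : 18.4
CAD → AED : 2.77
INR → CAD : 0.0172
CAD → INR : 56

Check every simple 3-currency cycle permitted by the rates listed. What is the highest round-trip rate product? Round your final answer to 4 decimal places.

1.0250

AED→CAD→INR→AED: 0.346 × 56 × 0.0529 = 1.02499
AED→INR→CAD→AED: 18.4 × 0.0172 × 2.77 = 0.87665
Maximum is AED→CAD→INR→AED at 1.0250; arbitrage exists.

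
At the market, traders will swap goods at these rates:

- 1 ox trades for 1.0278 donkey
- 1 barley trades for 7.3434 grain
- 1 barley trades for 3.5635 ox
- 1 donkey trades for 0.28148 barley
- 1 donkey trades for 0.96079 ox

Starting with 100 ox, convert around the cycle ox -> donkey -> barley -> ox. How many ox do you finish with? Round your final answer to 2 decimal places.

103.09

100 ox × 1.0278 = 102.78 donkey
102.78 donkey × 0.28148 = 28.9305144 barley
28.9305144 barley × 3.5635 = 103.0938880644 ox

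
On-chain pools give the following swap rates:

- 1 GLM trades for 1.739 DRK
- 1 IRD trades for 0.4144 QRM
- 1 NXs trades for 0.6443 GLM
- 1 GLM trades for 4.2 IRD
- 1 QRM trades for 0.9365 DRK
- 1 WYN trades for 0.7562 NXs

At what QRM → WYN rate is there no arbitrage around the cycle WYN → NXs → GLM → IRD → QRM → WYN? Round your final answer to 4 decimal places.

1.1793

Known legs of the cycle: 0.7562 × 0.6443 × 4.2 × 0.4144 = 0.8479960738368
For no arbitrage the full-cycle product must be 1, so the missing rate is 1 / 0.8479960738368 ≈ 1.179251.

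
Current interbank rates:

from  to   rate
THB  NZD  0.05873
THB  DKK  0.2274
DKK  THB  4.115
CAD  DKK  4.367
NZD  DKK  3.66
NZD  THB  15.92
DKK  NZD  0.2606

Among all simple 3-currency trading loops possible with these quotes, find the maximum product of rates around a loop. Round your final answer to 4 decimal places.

0.9434

DKK→NZD→THB→DKK: 0.2606 × 15.92 × 0.2274 = 0.94343
DKK→THB→NZD→DKK: 4.115 × 0.05873 × 3.66 = 0.88453
Maximum is DKK→NZD→THB→DKK at 0.9434; no arbitrage — every cycle loses value.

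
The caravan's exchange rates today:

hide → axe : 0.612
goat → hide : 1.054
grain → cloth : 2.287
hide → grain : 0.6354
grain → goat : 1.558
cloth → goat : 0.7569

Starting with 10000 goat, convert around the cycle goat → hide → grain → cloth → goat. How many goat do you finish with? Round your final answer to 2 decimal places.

11592.91

10000 goat × 1.054 = 10540 hide
10540 hide × 0.6354 = 6697.116 grain
6697.116 grain × 2.287 = 15316.304292 cloth
15316.304292 cloth × 0.7569 = 11592.9107186148 goat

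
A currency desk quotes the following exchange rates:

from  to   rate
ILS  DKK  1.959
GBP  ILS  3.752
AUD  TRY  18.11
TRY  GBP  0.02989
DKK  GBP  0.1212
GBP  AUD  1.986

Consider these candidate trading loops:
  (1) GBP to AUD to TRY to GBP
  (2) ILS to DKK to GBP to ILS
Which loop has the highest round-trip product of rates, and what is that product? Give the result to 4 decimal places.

(1) 1.986 × 18.11 × 0.02989 = 1.07504
(2) 1.959 × 0.1212 × 3.752 = 0.89084
Highest is cycle (1) at 1.0750 (>1, arbitrage).

1.0750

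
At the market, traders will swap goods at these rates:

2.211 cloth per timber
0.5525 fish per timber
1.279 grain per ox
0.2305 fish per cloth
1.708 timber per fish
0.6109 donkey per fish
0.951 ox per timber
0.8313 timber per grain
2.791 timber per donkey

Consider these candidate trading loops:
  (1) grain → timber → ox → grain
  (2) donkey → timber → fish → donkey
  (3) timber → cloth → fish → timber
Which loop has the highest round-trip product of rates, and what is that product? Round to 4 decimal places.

1.0111

(1) 0.8313 × 0.951 × 1.279 = 1.01113
(2) 2.791 × 0.5525 × 0.6109 = 0.94202
(3) 2.211 × 0.2305 × 1.708 = 0.87046
Highest is cycle (1) at 1.0111 (>1, arbitrage).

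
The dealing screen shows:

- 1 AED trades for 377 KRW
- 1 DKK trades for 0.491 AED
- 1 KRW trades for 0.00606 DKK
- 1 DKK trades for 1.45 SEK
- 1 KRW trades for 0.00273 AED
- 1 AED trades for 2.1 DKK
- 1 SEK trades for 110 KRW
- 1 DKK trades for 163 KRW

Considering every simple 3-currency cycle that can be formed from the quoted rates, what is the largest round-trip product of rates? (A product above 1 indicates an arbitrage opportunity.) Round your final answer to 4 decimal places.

KRW→DKK→AED→KRW: 0.00606 × 0.491 × 377 = 1.12175
KRW→DKK→SEK→KRW: 0.00606 × 1.45 × 110 = 0.96657
KRW→AED→DKK→KRW: 0.00273 × 2.1 × 163 = 0.93448
Maximum is KRW→DKK→AED→KRW at 1.1217; arbitrage exists.

1.1217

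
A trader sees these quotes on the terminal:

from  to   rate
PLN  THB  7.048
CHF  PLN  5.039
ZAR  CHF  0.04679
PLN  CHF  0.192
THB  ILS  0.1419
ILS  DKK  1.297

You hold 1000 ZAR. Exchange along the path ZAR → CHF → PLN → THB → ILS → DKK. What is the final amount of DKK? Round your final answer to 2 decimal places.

1000 ZAR × 0.04679 = 46.79 CHF
46.79 CHF × 5.039 = 235.77481 PLN
235.77481 PLN × 7.048 = 1661.74086088 THB
1661.74086088 THB × 0.1419 = 235.801028158872 ILS
235.801028158872 ILS × 1.297 = 305.833933522056984 DKK

305.83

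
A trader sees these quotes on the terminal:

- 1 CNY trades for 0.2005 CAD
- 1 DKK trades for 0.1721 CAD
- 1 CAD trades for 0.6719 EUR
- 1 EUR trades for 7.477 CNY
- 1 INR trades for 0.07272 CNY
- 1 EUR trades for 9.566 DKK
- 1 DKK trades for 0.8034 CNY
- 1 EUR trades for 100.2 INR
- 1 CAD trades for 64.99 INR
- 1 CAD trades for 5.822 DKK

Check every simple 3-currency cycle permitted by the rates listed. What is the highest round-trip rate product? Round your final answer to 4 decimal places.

1.1062

CAD→EUR→DKK→CAD: 0.6719 × 9.566 × 0.1721 = 1.10615
CAD→EUR→CNY→CAD: 0.6719 × 7.477 × 0.2005 = 1.00727
CAD→INR→CNY→CAD: 64.99 × 0.07272 × 0.2005 = 0.94758
CAD→DKK→CNY→CAD: 5.822 × 0.8034 × 0.2005 = 0.93782
Maximum is CAD→EUR→DKK→CAD at 1.1062; arbitrage exists.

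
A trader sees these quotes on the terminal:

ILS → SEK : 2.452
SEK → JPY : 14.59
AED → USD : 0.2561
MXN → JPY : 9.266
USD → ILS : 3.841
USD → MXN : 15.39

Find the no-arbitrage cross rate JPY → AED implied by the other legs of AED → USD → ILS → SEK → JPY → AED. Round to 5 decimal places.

Known legs of the cycle: 0.2561 × 3.841 × 2.452 × 14.59 = 35.190840799868
For no arbitrage the full-cycle product must be 1, so the missing rate is 1 / 35.190840799868 ≈ 0.0284165.

0.02842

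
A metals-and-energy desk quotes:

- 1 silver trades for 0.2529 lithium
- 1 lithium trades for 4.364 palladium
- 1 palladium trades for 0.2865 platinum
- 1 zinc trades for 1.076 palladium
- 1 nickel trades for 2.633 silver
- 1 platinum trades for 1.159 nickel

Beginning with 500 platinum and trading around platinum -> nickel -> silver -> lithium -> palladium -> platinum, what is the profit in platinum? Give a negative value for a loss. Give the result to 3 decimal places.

-17.539

500 platinum × 1.159 = 579.5 nickel
579.5 nickel × 2.633 = 1525.8235 silver
1525.8235 silver × 0.2529 = 385.88076315 lithium
385.88076315 lithium × 4.364 = 1683.9836503866 palladium
1683.9836503866 palladium × 0.2865 = 482.4613158357609 platinum
Net change: 482.4613158357609 − 500 = -17.5386841642391 platinum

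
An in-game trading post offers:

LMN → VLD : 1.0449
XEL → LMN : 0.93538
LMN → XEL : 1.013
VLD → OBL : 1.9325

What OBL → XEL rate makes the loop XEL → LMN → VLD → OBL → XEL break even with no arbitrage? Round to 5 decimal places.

0.52944

Known legs of the cycle: 0.93538 × 1.0449 × 1.9325 = 1.888784071065
For no arbitrage the full-cycle product must be 1, so the missing rate is 1 / 1.888784071065 ≈ 0.5294411.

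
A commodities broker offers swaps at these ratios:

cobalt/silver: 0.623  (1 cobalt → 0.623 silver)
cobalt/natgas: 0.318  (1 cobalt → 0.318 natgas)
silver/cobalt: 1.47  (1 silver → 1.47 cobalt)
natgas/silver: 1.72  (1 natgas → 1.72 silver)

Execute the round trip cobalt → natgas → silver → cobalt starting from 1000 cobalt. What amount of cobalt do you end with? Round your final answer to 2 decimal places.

804.03

1000 cobalt × 0.318 = 318 natgas
318 natgas × 1.72 = 546.96 silver
546.96 silver × 1.47 = 804.0312 cobalt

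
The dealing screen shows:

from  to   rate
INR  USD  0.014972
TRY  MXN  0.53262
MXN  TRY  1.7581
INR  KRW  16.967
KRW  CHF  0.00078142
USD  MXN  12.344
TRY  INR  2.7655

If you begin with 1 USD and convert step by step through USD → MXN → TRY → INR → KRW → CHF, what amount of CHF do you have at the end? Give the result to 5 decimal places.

0.79572

1 USD × 12.344 = 12.344 MXN
12.344 MXN × 1.7581 = 21.7019864 TRY
21.7019864 TRY × 2.7655 = 60.0168433892 INR
60.0168433892 INR × 16.967 = 1018.3057817845564 KRW
1018.3057817845564 KRW × 0.00078142 = 0.795724504002088062088 CHF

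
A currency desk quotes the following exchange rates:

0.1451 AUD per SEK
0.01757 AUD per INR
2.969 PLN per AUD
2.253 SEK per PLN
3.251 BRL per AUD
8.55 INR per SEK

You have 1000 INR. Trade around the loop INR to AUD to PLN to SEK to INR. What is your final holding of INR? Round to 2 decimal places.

1004.87

1000 INR × 0.01757 = 17.57 AUD
17.57 AUD × 2.969 = 52.16533 PLN
52.16533 PLN × 2.253 = 117.52848849 SEK
117.52848849 SEK × 8.55 = 1004.8685765895 INR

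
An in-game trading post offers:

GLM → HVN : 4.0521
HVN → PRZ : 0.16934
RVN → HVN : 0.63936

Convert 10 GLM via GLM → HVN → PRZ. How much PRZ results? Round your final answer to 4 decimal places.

10 GLM × 4.0521 = 40.521 HVN
40.521 HVN × 0.16934 = 6.86182614 PRZ

6.8618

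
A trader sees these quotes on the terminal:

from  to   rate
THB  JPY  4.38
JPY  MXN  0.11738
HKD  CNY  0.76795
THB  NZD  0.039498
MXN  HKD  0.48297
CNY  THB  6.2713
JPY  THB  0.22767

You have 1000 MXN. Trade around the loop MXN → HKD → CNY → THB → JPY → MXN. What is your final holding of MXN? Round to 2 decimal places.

1195.86

1000 MXN × 0.48297 = 482.97 HKD
482.97 HKD × 0.76795 = 370.8968115 CNY
370.8968115 CNY × 6.2713 = 2326.00517395995 THB
2326.00517395995 THB × 4.38 = 10187.902661944581 JPY
10187.902661944581 JPY × 0.11738 = 1195.85601445905491778 MXN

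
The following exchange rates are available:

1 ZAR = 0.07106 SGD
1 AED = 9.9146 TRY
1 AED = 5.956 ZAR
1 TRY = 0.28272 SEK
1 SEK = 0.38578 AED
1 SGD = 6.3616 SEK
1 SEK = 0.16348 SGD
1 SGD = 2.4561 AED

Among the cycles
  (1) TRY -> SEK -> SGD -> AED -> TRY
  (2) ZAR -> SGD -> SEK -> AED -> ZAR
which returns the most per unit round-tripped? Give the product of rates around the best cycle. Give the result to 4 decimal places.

1.1255

(1) 0.28272 × 0.16348 × 2.4561 × 9.9146 = 1.12549
(2) 0.07106 × 6.3616 × 0.38578 × 5.956 = 1.03869
Highest is cycle (1) at 1.1255 (>1, arbitrage).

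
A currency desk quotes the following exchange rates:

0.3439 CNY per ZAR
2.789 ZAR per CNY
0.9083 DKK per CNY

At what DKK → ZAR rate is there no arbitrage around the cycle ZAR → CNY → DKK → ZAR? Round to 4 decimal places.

3.2014

Known legs of the cycle: 0.3439 × 0.9083 = 0.31236437
For no arbitrage the full-cycle product must be 1, so the missing rate is 1 / 0.31236437 ≈ 3.201389.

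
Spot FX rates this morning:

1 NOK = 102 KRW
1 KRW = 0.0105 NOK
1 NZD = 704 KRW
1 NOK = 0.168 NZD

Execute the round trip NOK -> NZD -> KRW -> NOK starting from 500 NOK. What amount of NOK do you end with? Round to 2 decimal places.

620.93

500 NOK × 0.168 = 84 NZD
84 NZD × 704 = 59136 KRW
59136 KRW × 0.0105 = 620.928 NOK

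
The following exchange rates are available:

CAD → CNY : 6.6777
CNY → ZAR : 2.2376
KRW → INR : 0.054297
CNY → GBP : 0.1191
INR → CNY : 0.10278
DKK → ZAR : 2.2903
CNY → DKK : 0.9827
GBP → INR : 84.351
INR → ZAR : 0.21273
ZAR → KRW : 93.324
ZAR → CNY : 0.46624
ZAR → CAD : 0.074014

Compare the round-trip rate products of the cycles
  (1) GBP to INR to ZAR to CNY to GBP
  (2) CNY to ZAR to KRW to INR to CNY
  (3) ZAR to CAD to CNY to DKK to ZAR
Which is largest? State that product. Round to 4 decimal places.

(1) 84.351 × 0.21273 × 0.46624 × 0.1191 = 0.99642
(2) 2.2376 × 93.324 × 0.054297 × 0.10278 = 1.16536
(3) 0.074014 × 6.6777 × 0.9827 × 2.2903 = 1.11238
Highest is cycle (2) at 1.1654 (>1, arbitrage).

1.1654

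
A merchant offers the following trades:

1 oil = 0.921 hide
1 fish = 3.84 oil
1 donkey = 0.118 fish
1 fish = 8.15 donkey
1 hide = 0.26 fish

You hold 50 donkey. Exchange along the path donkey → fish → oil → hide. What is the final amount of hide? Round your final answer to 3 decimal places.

50 donkey × 0.118 = 5.9 fish
5.9 fish × 3.84 = 22.656 oil
22.656 oil × 0.921 = 20.866176 hide

20.866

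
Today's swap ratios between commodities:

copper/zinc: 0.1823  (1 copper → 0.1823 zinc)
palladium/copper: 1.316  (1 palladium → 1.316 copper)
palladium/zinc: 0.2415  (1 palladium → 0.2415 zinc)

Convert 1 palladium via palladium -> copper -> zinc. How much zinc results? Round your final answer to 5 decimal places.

1 palladium × 1.316 = 1.316 copper
1.316 copper × 0.1823 = 0.2399068 zinc

0.23991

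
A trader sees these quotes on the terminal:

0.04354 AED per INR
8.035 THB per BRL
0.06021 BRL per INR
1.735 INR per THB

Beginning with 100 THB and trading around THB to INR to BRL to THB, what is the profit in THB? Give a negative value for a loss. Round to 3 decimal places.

-16.063

100 THB × 1.735 = 173.5 INR
173.5 INR × 0.06021 = 10.446435 BRL
10.446435 BRL × 8.035 = 83.937105225 THB
Net change: 83.937105225 − 100 = -16.062894775 THB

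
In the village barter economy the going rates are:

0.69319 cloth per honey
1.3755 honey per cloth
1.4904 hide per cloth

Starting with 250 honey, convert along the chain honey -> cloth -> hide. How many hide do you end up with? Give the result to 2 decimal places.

250 honey × 0.69319 = 173.2975 cloth
173.2975 cloth × 1.4904 = 258.282594 hide

258.28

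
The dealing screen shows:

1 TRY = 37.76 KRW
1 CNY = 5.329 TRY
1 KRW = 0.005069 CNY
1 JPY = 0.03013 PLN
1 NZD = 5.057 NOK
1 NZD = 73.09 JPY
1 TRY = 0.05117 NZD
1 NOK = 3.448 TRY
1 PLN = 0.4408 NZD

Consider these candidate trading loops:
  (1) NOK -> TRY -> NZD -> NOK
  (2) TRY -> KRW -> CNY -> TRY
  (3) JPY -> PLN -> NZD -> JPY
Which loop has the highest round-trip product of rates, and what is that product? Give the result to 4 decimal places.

(1) 3.448 × 0.05117 × 5.057 = 0.89223
(2) 37.76 × 0.005069 × 5.329 = 1.02000
(3) 0.03013 × 0.4408 × 73.09 = 0.97073
Highest is cycle (2) at 1.0200 (>1, arbitrage).

1.0200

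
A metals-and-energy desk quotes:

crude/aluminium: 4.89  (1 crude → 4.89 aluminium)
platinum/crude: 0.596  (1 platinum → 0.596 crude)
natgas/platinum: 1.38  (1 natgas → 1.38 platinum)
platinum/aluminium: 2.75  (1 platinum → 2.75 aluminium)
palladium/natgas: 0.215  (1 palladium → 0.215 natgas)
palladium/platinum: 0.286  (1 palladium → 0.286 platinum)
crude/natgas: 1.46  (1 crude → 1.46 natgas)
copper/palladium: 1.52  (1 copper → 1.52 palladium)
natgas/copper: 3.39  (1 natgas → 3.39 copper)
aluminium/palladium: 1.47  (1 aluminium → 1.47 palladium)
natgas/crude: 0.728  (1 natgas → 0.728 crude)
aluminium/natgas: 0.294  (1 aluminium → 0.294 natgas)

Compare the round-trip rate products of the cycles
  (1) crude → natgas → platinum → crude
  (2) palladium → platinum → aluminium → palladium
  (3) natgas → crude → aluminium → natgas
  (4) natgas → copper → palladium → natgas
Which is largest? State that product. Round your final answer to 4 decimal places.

1.2008

(1) 1.46 × 1.38 × 0.596 = 1.20082
(2) 0.286 × 2.75 × 1.47 = 1.15616
(3) 0.728 × 4.89 × 0.294 = 1.04662
(4) 3.39 × 1.52 × 0.215 = 1.10785
Highest is cycle (1) at 1.2008 (>1, arbitrage).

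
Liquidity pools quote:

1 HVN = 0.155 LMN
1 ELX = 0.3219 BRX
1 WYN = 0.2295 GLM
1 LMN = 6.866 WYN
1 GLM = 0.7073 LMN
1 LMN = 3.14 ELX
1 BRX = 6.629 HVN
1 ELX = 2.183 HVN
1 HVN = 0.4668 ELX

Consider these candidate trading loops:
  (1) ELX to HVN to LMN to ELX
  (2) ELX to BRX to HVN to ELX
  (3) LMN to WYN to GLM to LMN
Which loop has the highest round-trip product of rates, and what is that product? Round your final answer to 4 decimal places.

1.1145

(1) 2.183 × 0.155 × 3.14 = 1.06247
(2) 0.3219 × 6.629 × 0.4668 = 0.99609
(3) 6.866 × 0.2295 × 0.7073 = 1.11453
Highest is cycle (3) at 1.1145 (>1, arbitrage).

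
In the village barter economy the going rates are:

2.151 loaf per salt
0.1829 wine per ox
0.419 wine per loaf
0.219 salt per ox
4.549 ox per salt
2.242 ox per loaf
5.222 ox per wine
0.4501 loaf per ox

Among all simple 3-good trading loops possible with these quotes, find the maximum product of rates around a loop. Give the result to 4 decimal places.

1.0561

salt→loaf→ox→salt: 2.151 × 2.242 × 0.219 = 1.05614
ox→loaf→wine→ox: 0.4501 × 0.419 × 5.222 = 0.98483
Maximum is salt→loaf→ox→salt at 1.0561; arbitrage exists.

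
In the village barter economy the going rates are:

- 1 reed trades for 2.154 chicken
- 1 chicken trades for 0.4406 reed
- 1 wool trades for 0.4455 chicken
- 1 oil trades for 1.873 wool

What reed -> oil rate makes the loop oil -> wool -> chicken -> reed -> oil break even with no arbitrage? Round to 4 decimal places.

2.7200

Known legs of the cycle: 1.873 × 0.4455 × 0.4406 = 0.3676461129
For no arbitrage the full-cycle product must be 1, so the missing rate is 1 / 0.3676461129 ≈ 2.720007.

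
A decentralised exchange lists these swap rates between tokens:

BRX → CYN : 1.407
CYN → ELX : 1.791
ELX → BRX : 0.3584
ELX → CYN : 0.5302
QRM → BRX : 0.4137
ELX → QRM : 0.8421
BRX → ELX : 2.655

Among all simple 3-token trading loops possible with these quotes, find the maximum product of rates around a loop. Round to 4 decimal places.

0.9249

QRM→BRX→ELX→QRM: 0.4137 × 2.655 × 0.8421 = 0.92494
CYN→ELX→BRX→CYN: 1.791 × 0.3584 × 1.407 = 0.90315
Maximum is QRM→BRX→ELX→QRM at 0.9249; no arbitrage — every cycle loses value.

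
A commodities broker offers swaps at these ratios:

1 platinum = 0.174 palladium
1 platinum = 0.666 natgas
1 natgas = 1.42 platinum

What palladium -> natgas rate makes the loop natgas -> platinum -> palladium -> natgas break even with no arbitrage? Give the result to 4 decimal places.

4.0473

Known legs of the cycle: 1.42 × 0.174 = 0.24708
For no arbitrage the full-cycle product must be 1, so the missing rate is 1 / 0.24708 ≈ 4.047272.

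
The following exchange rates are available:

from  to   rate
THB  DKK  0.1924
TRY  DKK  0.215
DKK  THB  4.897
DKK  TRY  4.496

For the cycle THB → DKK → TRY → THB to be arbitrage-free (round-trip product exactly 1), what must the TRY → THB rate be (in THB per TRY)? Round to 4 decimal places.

1.1560

Known legs of the cycle: 0.1924 × 4.496 = 0.8650304
For no arbitrage the full-cycle product must be 1, so the missing rate is 1 / 0.8650304 ≈ 1.156029.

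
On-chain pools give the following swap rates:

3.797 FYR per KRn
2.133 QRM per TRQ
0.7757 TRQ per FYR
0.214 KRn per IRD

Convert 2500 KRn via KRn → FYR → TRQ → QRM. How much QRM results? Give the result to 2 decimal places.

2500 KRn × 3.797 = 9492.5 FYR
9492.5 FYR × 0.7757 = 7363.33225 TRQ
7363.33225 TRQ × 2.133 = 15705.98768925 QRM

15705.99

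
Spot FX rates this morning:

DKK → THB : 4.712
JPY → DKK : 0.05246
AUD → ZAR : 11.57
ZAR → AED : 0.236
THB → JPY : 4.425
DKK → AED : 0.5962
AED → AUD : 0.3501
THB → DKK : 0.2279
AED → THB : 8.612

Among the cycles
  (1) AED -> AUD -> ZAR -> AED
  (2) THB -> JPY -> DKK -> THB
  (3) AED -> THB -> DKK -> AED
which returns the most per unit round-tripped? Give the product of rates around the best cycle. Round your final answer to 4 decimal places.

1.1701

(1) 0.3501 × 11.57 × 0.236 = 0.95596
(2) 4.425 × 0.05246 × 4.712 = 1.09382
(3) 8.612 × 0.2279 × 0.5962 = 1.17015
Highest is cycle (3) at 1.1701 (>1, arbitrage).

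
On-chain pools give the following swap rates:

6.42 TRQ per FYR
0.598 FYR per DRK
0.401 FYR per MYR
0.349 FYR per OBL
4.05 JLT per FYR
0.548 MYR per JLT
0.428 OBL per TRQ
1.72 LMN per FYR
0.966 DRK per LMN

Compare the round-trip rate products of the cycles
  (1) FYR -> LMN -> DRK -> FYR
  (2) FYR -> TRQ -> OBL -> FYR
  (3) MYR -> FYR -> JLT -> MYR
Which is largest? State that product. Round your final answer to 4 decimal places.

0.9936

(1) 1.72 × 0.966 × 0.598 = 0.99359
(2) 6.42 × 0.428 × 0.349 = 0.95897
(3) 0.401 × 4.05 × 0.548 = 0.88998
Highest is cycle (1) at 0.9936 (≤1, no arbitrage).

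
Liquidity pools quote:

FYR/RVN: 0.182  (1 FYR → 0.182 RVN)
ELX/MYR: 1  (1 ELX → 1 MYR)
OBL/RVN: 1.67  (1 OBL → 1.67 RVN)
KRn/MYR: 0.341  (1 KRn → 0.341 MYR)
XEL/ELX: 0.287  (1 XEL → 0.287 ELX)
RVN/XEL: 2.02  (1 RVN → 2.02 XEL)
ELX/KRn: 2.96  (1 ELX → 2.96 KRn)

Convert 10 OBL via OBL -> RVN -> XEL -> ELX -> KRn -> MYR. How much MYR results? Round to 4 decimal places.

10 OBL × 1.67 = 16.7 RVN
16.7 RVN × 2.02 = 33.734 XEL
33.734 XEL × 0.287 = 9.681658 ELX
9.681658 ELX × 2.96 = 28.65770768 KRn
28.65770768 KRn × 0.341 = 9.77227831888 MYR

9.7723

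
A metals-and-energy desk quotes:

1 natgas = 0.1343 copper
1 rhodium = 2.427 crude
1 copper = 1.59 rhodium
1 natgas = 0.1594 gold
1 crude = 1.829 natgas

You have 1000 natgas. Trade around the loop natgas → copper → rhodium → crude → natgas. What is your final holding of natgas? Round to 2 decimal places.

1000 natgas × 0.1343 = 134.3 copper
134.3 copper × 1.59 = 213.537 rhodium
213.537 rhodium × 2.427 = 518.254299 crude
518.254299 crude × 1.829 = 947.887112871 natgas

947.89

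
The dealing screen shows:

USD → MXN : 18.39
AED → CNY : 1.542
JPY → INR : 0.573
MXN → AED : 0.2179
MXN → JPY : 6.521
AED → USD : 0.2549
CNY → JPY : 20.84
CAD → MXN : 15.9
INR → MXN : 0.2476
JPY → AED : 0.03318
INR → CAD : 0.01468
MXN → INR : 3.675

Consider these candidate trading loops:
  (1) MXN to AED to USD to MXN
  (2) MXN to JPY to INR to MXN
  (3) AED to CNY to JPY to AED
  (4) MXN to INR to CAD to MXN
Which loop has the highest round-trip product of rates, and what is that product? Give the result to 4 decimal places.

1.0662

(1) 0.2179 × 0.2549 × 18.39 = 1.02143
(2) 6.521 × 0.573 × 0.2476 = 0.92517
(3) 1.542 × 20.84 × 0.03318 = 1.06625
(4) 3.675 × 0.01468 × 15.9 = 0.85779
Highest is cycle (3) at 1.0662 (>1, arbitrage).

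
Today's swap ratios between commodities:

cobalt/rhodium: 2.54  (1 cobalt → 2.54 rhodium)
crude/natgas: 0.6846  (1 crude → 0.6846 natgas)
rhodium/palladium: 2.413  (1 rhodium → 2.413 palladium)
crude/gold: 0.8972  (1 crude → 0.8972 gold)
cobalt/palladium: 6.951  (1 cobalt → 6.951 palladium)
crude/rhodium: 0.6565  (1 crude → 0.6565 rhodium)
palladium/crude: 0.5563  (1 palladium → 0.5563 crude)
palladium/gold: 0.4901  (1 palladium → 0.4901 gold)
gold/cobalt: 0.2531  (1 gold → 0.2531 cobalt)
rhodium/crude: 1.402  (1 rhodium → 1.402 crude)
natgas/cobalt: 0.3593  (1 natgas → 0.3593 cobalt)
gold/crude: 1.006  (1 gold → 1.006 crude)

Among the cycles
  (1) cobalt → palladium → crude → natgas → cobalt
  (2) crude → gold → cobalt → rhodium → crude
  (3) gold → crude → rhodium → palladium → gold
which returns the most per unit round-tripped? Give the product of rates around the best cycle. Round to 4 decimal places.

(1) 6.951 × 0.5563 × 0.6846 × 0.3593 = 0.95115
(2) 0.8972 × 0.2531 × 2.54 × 1.402 = 0.80865
(3) 1.006 × 0.6565 × 2.413 × 0.4901 = 0.78104
Highest is cycle (1) at 0.9512 (≤1, no arbitrage).

0.9512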